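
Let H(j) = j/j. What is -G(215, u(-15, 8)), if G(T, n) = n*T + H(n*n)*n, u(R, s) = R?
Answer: 3240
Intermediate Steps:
H(j) = 1
G(T, n) = n + T*n (G(T, n) = n*T + 1*n = T*n + n = n + T*n)
-G(215, u(-15, 8)) = -(-15)*(1 + 215) = -(-15)*216 = -1*(-3240) = 3240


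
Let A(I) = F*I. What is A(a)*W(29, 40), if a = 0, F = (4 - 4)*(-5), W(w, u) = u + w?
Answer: 0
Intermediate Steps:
F = 0 (F = 0*(-5) = 0)
A(I) = 0 (A(I) = 0*I = 0)
A(a)*W(29, 40) = 0*(40 + 29) = 0*69 = 0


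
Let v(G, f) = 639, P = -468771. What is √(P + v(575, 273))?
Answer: 2*I*√117033 ≈ 684.2*I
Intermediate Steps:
√(P + v(575, 273)) = √(-468771 + 639) = √(-468132) = 2*I*√117033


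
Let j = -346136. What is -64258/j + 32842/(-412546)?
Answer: 3785395589/35699255564 ≈ 0.10604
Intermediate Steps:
-64258/j + 32842/(-412546) = -64258/(-346136) + 32842/(-412546) = -64258*(-1/346136) + 32842*(-1/412546) = 32129/173068 - 16421/206273 = 3785395589/35699255564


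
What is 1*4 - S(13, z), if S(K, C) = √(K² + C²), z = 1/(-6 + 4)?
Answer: 4 - √677/2 ≈ -9.0096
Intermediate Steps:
z = -½ (z = 1/(-2) = -½ ≈ -0.50000)
S(K, C) = √(C² + K²)
1*4 - S(13, z) = 1*4 - √((-½)² + 13²) = 4 - √(¼ + 169) = 4 - √(677/4) = 4 - √677/2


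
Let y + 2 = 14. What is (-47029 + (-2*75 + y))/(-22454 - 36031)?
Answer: 47167/58485 ≈ 0.80648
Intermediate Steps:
y = 12 (y = -2 + 14 = 12)
(-47029 + (-2*75 + y))/(-22454 - 36031) = (-47029 + (-2*75 + 12))/(-22454 - 36031) = (-47029 + (-150 + 12))/(-58485) = (-47029 - 138)*(-1/58485) = -47167*(-1/58485) = 47167/58485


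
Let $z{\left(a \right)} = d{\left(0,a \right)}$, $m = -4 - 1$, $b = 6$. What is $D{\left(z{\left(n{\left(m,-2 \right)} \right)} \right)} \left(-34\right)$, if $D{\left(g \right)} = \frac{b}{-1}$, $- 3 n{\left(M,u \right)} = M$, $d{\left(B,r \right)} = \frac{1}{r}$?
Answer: $204$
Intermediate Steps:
$m = -5$
$n{\left(M,u \right)} = - \frac{M}{3}$
$z{\left(a \right)} = \frac{1}{a}$
$D{\left(g \right)} = -6$ ($D{\left(g \right)} = \frac{6}{-1} = 6 \left(-1\right) = -6$)
$D{\left(z{\left(n{\left(m,-2 \right)} \right)} \right)} \left(-34\right) = \left(-6\right) \left(-34\right) = 204$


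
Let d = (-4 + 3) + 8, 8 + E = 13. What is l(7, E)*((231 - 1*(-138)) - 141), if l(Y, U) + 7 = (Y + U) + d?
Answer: 2736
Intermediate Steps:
E = 5 (E = -8 + 13 = 5)
d = 7 (d = -1 + 8 = 7)
l(Y, U) = U + Y (l(Y, U) = -7 + ((Y + U) + 7) = -7 + ((U + Y) + 7) = -7 + (7 + U + Y) = U + Y)
l(7, E)*((231 - 1*(-138)) - 141) = (5 + 7)*((231 - 1*(-138)) - 141) = 12*((231 + 138) - 141) = 12*(369 - 141) = 12*228 = 2736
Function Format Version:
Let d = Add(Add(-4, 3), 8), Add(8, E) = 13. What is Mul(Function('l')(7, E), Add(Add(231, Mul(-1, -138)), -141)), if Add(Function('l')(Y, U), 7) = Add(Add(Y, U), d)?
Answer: 2736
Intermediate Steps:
E = 5 (E = Add(-8, 13) = 5)
d = 7 (d = Add(-1, 8) = 7)
Function('l')(Y, U) = Add(U, Y) (Function('l')(Y, U) = Add(-7, Add(Add(Y, U), 7)) = Add(-7, Add(Add(U, Y), 7)) = Add(-7, Add(7, U, Y)) = Add(U, Y))
Mul(Function('l')(7, E), Add(Add(231, Mul(-1, -138)), -141)) = Mul(Add(5, 7), Add(Add(231, Mul(-1, -138)), -141)) = Mul(12, Add(Add(231, 138), -141)) = Mul(12, Add(369, -141)) = Mul(12, 228) = 2736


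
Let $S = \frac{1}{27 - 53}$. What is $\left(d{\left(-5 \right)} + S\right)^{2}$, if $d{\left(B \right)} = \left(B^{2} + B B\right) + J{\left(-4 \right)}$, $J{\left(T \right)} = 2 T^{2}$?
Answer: $\frac{4541161}{676} \approx 6717.7$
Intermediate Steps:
$d{\left(B \right)} = 32 + 2 B^{2}$ ($d{\left(B \right)} = \left(B^{2} + B B\right) + 2 \left(-4\right)^{2} = \left(B^{2} + B^{2}\right) + 2 \cdot 16 = 2 B^{2} + 32 = 32 + 2 B^{2}$)
$S = - \frac{1}{26}$ ($S = \frac{1}{-26} = - \frac{1}{26} \approx -0.038462$)
$\left(d{\left(-5 \right)} + S\right)^{2} = \left(\left(32 + 2 \left(-5\right)^{2}\right) - \frac{1}{26}\right)^{2} = \left(\left(32 + 2 \cdot 25\right) - \frac{1}{26}\right)^{2} = \left(\left(32 + 50\right) - \frac{1}{26}\right)^{2} = \left(82 - \frac{1}{26}\right)^{2} = \left(\frac{2131}{26}\right)^{2} = \frac{4541161}{676}$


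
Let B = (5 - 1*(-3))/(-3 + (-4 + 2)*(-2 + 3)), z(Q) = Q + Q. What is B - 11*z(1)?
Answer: -118/5 ≈ -23.600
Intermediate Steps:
z(Q) = 2*Q
B = -8/5 (B = (5 + 3)/(-3 - 2*1) = 8/(-3 - 2) = 8/(-5) = 8*(-1/5) = -8/5 ≈ -1.6000)
B - 11*z(1) = -8/5 - 22 = -118/5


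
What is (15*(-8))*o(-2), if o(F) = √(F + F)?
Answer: -240*I ≈ -240.0*I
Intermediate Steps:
o(F) = √2*√F (o(F) = √(2*F) = √2*√F)
(15*(-8))*o(-2) = (15*(-8))*(√2*√(-2)) = -120*√2*I*√2 = -240*I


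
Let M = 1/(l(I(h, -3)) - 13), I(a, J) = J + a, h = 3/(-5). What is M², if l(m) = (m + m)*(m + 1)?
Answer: 625/20449 ≈ 0.030564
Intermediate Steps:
h = -⅗ (h = 3*(-⅕) = -⅗ ≈ -0.60000)
l(m) = 2*m*(1 + m) (l(m) = (2*m)*(1 + m) = 2*m*(1 + m))
M = 25/143 (M = 1/(2*(-3 - ⅗)*(1 + (-3 - ⅗)) - 13) = 1/(2*(-18/5)*(1 - 18/5) - 13) = 1/(2*(-18/5)*(-13/5) - 13) = 1/(468/25 - 13) = 1/(143/25) = 25/143 ≈ 0.17483)
M² = (25/143)² = 625/20449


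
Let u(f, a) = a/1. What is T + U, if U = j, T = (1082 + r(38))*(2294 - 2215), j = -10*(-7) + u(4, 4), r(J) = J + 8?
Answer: 89186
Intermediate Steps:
u(f, a) = a (u(f, a) = a*1 = a)
r(J) = 8 + J
j = 74 (j = -10*(-7) + 4 = 70 + 4 = 74)
T = 89112 (T = (1082 + (8 + 38))*(2294 - 2215) = (1082 + 46)*79 = 1128*79 = 89112)
U = 74
T + U = 89112 + 74 = 89186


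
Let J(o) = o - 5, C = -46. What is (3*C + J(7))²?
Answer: 18496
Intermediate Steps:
J(o) = -5 + o
(3*C + J(7))² = (3*(-46) + (-5 + 7))² = (-138 + 2)² = (-136)² = 18496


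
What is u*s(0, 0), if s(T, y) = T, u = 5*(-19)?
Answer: 0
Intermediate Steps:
u = -95
u*s(0, 0) = -95*0 = 0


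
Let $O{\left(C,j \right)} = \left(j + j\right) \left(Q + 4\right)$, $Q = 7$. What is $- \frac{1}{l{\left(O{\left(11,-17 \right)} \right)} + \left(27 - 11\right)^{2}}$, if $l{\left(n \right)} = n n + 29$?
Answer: $- \frac{1}{140161} \approx -7.1347 \cdot 10^{-6}$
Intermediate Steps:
$O{\left(C,j \right)} = 22 j$ ($O{\left(C,j \right)} = \left(j + j\right) \left(7 + 4\right) = 2 j 11 = 22 j$)
$l{\left(n \right)} = 29 + n^{2}$ ($l{\left(n \right)} = n^{2} + 29 = 29 + n^{2}$)
$- \frac{1}{l{\left(O{\left(11,-17 \right)} \right)} + \left(27 - 11\right)^{2}} = - \frac{1}{\left(29 + \left(22 \left(-17\right)\right)^{2}\right) + \left(27 - 11\right)^{2}} = - \frac{1}{\left(29 + \left(-374\right)^{2}\right) + 16^{2}} = - \frac{1}{\left(29 + 139876\right) + 256} = - \frac{1}{139905 + 256} = - \frac{1}{140161}$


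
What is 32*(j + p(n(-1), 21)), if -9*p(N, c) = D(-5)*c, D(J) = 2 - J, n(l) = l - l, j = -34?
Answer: -4832/3 ≈ -1610.7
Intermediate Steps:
n(l) = 0
p(N, c) = -7*c/9 (p(N, c) = -(2 - 1*(-5))*c/9 = -(2 + 5)*c/9 = -7*c/9)
32*(j + p(n(-1), 21)) = 32*(-34 - 7/9*21) = 32*(-34 - 49/3) = 32*(-151/3) = -4832/3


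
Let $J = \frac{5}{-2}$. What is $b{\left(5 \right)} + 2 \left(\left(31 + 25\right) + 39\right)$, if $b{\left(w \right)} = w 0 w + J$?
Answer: $\frac{375}{2} \approx 187.5$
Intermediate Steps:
$J = - \frac{5}{2}$ ($J = 5 \left(- \frac{1}{2}\right) = - \frac{5}{2} \approx -2.5$)
$b{\left(w \right)} = - \frac{5}{2}$ ($b{\left(w \right)} = w 0 w - \frac{5}{2} = 0 w - \frac{5}{2} = 0 - \frac{5}{2} = - \frac{5}{2}$)
$b{\left(5 \right)} + 2 \left(\left(31 + 25\right) + 39\right) = - \frac{5}{2} + 2 \left(\left(31 + 25\right) + 39\right) = - \frac{5}{2} + 2 \left(56 + 39\right) = - \frac{5}{2} + 2 \cdot 95 = - \frac{5}{2} + 190 = \frac{375}{2}$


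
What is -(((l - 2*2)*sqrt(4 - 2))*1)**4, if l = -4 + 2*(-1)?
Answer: -40000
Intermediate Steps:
l = -6 (l = -4 - 2 = -6)
-(((l - 2*2)*sqrt(4 - 2))*1)**4 = -(((-6 - 2*2)*sqrt(4 - 2))*1)**4 = -(((-6 - 4)*sqrt(2))*1)**4 = -(-10*sqrt(2)*1)**4 = -(-10*sqrt(2))**4 = -1*40000 = -40000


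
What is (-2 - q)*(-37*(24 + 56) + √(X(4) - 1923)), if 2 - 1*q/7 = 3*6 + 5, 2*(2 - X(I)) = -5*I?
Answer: -429200 + 1015*I*√39 ≈ -4.292e+5 + 6338.7*I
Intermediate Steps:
X(I) = 2 + 5*I/2 (X(I) = 2 - (-5)*I/2 = 2 + 5*I/2)
q = -147 (q = 14 - 7*(3*6 + 5) = 14 - 7*(18 + 5) = 14 - 7*23 = 14 - 161 = -147)
(-2 - q)*(-37*(24 + 56) + √(X(4) - 1923)) = (-2 - 1*(-147))*(-37*(24 + 56) + √((2 + (5/2)*4) - 1923)) = (-2 + 147)*(-37*80 + √((2 + 10) - 1923)) = 145*(-2960 + √(12 - 1923)) = 145*(-2960 + √(-1911)) = 145*(-2960 + 7*I*√39) = -429200 + 1015*I*√39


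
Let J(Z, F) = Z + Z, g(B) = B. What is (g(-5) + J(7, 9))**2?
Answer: 81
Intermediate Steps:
J(Z, F) = 2*Z
(g(-5) + J(7, 9))**2 = (-5 + 2*7)**2 = (-5 + 14)**2 = 9**2 = 81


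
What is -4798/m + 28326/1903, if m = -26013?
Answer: 745974832/49502739 ≈ 15.069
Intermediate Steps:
-4798/m + 28326/1903 = -4798/(-26013) + 28326/1903 = -4798*(-1/26013) + 28326*(1/1903) = 4798/26013 + 28326/1903 = 745974832/49502739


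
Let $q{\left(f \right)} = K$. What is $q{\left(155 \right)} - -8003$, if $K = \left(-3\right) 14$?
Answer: $7961$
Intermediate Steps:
$K = -42$
$q{\left(f \right)} = -42$
$q{\left(155 \right)} - -8003 = -42 - -8003 = -42 + 8003 = 7961$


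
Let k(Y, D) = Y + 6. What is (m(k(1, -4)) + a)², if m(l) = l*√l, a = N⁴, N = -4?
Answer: 65879 + 3584*√7 ≈ 75361.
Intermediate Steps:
a = 256 (a = (-4)⁴ = 256)
k(Y, D) = 6 + Y
m(l) = l^(3/2)
(m(k(1, -4)) + a)² = ((6 + 1)^(3/2) + 256)² = (7^(3/2) + 256)² = (7*√7 + 256)² = (256 + 7*√7)²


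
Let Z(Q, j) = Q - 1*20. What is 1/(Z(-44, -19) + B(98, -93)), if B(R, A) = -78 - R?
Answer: -1/240 ≈ -0.0041667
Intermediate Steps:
Z(Q, j) = -20 + Q (Z(Q, j) = Q - 20 = -20 + Q)
1/(Z(-44, -19) + B(98, -93)) = 1/((-20 - 44) + (-78 - 1*98)) = 1/(-64 + (-78 - 98)) = 1/(-64 - 176) = 1/(-240) = -1/240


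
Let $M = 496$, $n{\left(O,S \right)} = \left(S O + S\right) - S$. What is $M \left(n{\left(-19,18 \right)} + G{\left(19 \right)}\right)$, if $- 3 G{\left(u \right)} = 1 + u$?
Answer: $- \frac{518816}{3} \approx -1.7294 \cdot 10^{5}$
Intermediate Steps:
$G{\left(u \right)} = - \frac{1}{3} - \frac{u}{3}$ ($G{\left(u \right)} = - \frac{1 + u}{3} = - \frac{1}{3} - \frac{u}{3}$)
$n{\left(O,S \right)} = O S$ ($n{\left(O,S \right)} = \left(O S + S\right) - S = \left(S + O S\right) - S = O S$)
$M \left(n{\left(-19,18 \right)} + G{\left(19 \right)}\right) = 496 \left(\left(-19\right) 18 - \frac{20}{3}\right) = 496 \left(-342 - \frac{20}{3}\right) = 496 \left(- \frac{1046}{3}\right) = - \frac{518816}{3}$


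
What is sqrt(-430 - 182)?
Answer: 6*I*sqrt(17) ≈ 24.739*I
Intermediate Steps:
sqrt(-430 - 182) = sqrt(-612) = 6*I*sqrt(17)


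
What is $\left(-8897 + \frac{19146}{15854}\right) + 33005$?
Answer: $\frac{191113689}{7927} \approx 24109.0$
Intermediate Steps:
$\left(-8897 + \frac{19146}{15854}\right) + 33005 = \left(-8897 + 19146 \cdot \frac{1}{15854}\right) + 33005 = \left(-8897 + \frac{9573}{7927}\right) + 33005 = - \frac{70516946}{7927} + 33005 = \frac{191113689}{7927}$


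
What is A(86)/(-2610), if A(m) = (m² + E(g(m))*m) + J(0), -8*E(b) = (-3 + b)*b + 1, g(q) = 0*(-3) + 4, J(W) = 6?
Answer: -29393/10440 ≈ -2.8154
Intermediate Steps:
g(q) = 4 (g(q) = 0 + 4 = 4)
E(b) = -⅛ - b*(-3 + b)/8 (E(b) = -((-3 + b)*b + 1)/8 = -(b*(-3 + b) + 1)/8 = -(1 + b*(-3 + b))/8 = -⅛ - b*(-3 + b)/8)
A(m) = 6 + m² - 5*m/8 (A(m) = (m² + (-⅛ - ⅛*4² + (3/8)*4)*m) + 6 = (m² + (-⅛ - ⅛*16 + 3/2)*m) + 6 = (m² + (-⅛ - 2 + 3/2)*m) + 6 = (m² - 5*m/8) + 6 = 6 + m² - 5*m/8)
A(86)/(-2610) = (6 + 86² - 5/8*86)/(-2610) = (6 + 7396 - 215/4)*(-1/2610) = (29393/4)*(-1/2610) = -29393/10440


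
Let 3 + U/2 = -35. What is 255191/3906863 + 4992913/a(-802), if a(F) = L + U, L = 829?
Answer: 19506819220742/2941867839 ≈ 6630.8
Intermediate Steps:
U = -76 (U = -6 + 2*(-35) = -6 - 70 = -76)
a(F) = 753 (a(F) = 829 - 76 = 753)
255191/3906863 + 4992913/a(-802) = 255191/3906863 + 4992913/753 = 19506819220742/2941867839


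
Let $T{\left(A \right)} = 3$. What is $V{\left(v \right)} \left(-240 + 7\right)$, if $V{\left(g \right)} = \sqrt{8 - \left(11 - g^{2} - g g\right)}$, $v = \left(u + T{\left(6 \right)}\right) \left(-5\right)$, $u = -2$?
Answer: $- 233 \sqrt{47} \approx -1597.4$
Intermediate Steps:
$v = -5$ ($v = \left(-2 + 3\right) \left(-5\right) = 1 \left(-5\right) = -5$)
$V{\left(g \right)} = \sqrt{-3 + 2 g^{2}}$ ($V{\left(g \right)} = \sqrt{8 + \left(\left(g^{2} + g^{2}\right) - 11\right)} = \sqrt{8 + \left(2 g^{2} - 11\right)} = \sqrt{8 + \left(-11 + 2 g^{2}\right)} = \sqrt{-3 + 2 g^{2}}$)
$V{\left(v \right)} \left(-240 + 7\right) = \sqrt{-3 + 2 \left(-5\right)^{2}} \left(-240 + 7\right) = \sqrt{-3 + 2 \cdot 25} \left(-233\right) = \sqrt{-3 + 50} \left(-233\right) = \sqrt{47} \left(-233\right) = - 233 \sqrt{47}$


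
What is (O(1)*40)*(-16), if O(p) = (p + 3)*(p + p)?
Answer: -5120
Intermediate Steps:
O(p) = 2*p*(3 + p) (O(p) = (3 + p)*(2*p) = 2*p*(3 + p))
(O(1)*40)*(-16) = ((2*1*(3 + 1))*40)*(-16) = ((2*1*4)*40)*(-16) = (8*40)*(-16) = 320*(-16) = -5120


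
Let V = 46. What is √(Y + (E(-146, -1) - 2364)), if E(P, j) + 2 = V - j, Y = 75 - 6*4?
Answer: 18*I*√7 ≈ 47.624*I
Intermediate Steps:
Y = 51 (Y = 75 - 24 = 51)
E(P, j) = 44 - j (E(P, j) = -2 + (46 - j) = 44 - j)
√(Y + (E(-146, -1) - 2364)) = √(51 + ((44 - 1*(-1)) - 2364)) = √(51 + ((44 + 1) - 2364)) = √(51 + (45 - 2364)) = √(51 - 2319) = √(-2268) = 18*I*√7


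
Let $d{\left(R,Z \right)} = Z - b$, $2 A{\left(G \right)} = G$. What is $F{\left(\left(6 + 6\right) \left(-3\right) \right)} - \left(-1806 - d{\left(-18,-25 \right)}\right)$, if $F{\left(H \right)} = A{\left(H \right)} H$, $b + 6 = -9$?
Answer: $2444$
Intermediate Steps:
$b = -15$ ($b = -6 - 9 = -15$)
$A{\left(G \right)} = \frac{G}{2}$
$d{\left(R,Z \right)} = 15 + Z$ ($d{\left(R,Z \right)} = Z - -15 = Z + 15 = 15 + Z$)
$F{\left(H \right)} = \frac{H^{2}}{2}$ ($F{\left(H \right)} = \frac{H}{2} H = \frac{H^{2}}{2}$)
$F{\left(\left(6 + 6\right) \left(-3\right) \right)} - \left(-1806 - d{\left(-18,-25 \right)}\right) = \frac{\left(\left(6 + 6\right) \left(-3\right)\right)^{2}}{2} - \left(-1806 - \left(15 - 25\right)\right) = \frac{\left(12 \left(-3\right)\right)^{2}}{2} - \left(-1806 - -10\right) = \frac{\left(-36\right)^{2}}{2} - \left(-1806 + 10\right) = \frac{1}{2} \cdot 1296 - -1796 = 648 + 1796 = 2444$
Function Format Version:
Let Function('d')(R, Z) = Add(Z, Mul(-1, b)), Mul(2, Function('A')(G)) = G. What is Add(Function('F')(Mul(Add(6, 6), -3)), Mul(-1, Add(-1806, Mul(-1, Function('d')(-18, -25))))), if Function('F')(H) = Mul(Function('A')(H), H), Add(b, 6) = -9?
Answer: 2444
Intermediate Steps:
b = -15 (b = Add(-6, -9) = -15)
Function('A')(G) = Mul(Rational(1, 2), G)
Function('d')(R, Z) = Add(15, Z) (Function('d')(R, Z) = Add(Z, Mul(-1, -15)) = Add(Z, 15) = Add(15, Z))
Function('F')(H) = Mul(Rational(1, 2), Pow(H, 2)) (Function('F')(H) = Mul(Mul(Rational(1, 2), H), H) = Mul(Rational(1, 2), Pow(H, 2)))
Add(Function('F')(Mul(Add(6, 6), -3)), Mul(-1, Add(-1806, Mul(-1, Function('d')(-18, -25))))) = Add(Mul(Rational(1, 2), Pow(Mul(Add(6, 6), -3), 2)), Mul(-1, Add(-1806, Mul(-1, Add(15, -25))))) = Add(Mul(Rational(1, 2), Pow(Mul(12, -3), 2)), Mul(-1, Add(-1806, Mul(-1, -10)))) = Add(Mul(Rational(1, 2), Pow(-36, 2)), Mul(-1, Add(-1806, 10))) = Add(Mul(Rational(1, 2), 1296), Mul(-1, -1796)) = Add(648, 1796) = 2444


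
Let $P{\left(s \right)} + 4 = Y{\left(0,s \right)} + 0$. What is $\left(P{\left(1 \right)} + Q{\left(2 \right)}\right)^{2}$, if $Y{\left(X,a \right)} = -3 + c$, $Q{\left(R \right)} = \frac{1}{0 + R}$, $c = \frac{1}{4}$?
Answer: $\frac{625}{16} \approx 39.063$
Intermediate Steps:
$c = \frac{1}{4} \approx 0.25$
$Q{\left(R \right)} = \frac{1}{R}$
$Y{\left(X,a \right)} = - \frac{11}{4}$ ($Y{\left(X,a \right)} = -3 + \frac{1}{4} = - \frac{11}{4}$)
$P{\left(s \right)} = - \frac{27}{4}$ ($P{\left(s \right)} = -4 + \left(- \frac{11}{4} + 0\right) = -4 - \frac{11}{4} = - \frac{27}{4}$)
$\left(P{\left(1 \right)} + Q{\left(2 \right)}\right)^{2} = \left(- \frac{27}{4} + \frac{1}{2}\right)^{2} = \left(- \frac{25}{4}\right)^{2} = \frac{625}{16}$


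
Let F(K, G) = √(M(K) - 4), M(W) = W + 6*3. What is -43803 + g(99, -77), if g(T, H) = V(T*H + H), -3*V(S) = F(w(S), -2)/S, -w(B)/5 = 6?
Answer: -43803 + I/5775 ≈ -43803.0 + 0.00017316*I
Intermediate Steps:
M(W) = 18 + W (M(W) = W + 18 = 18 + W)
w(B) = -30 (w(B) = -5*6 = -30)
F(K, G) = √(14 + K) (F(K, G) = √((18 + K) - 4) = √(14 + K))
V(S) = -4*I/(3*S) (V(S) = -√(14 - 30)/(3*S) = -√(-16)/(3*S) = -4*I/(3*S))
g(T, H) = -4*I/(3*(H + H*T)) (g(T, H) = -4*I/(3*(T*H + H)) = -4*I/(3*(H*T + H)) = -4*I/(3*(H + H*T)))
-43803 + g(99, -77) = -43803 - 4/3*I/(-77*(1 + 99)) = -43803 - 4/3*I*(-1/77)/100 = -43803 - 4/3*I*(-1/77)*1/100 = -43803 + I/5775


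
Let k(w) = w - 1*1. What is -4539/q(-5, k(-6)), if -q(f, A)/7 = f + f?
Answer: -4539/70 ≈ -64.843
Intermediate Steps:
k(w) = -1 + w (k(w) = w - 1 = -1 + w)
q(f, A) = -14*f (q(f, A) = -7*(f + f) = -14*f)
-4539/q(-5, k(-6)) = -4539/((-14*(-5))) = -4539/70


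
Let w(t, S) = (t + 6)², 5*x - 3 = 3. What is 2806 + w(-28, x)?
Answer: 3290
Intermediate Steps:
x = 6/5 (x = ⅗ + (⅕)*3 = ⅗ + ⅗ = 6/5 ≈ 1.2000)
w(t, S) = (6 + t)²
2806 + w(-28, x) = 2806 + (6 - 28)² = 2806 + (-22)² = 2806 + 484 = 3290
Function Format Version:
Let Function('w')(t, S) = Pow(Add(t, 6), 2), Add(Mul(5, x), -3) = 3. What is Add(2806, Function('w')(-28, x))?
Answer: 3290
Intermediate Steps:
x = Rational(6, 5) (x = Add(Rational(3, 5), Mul(Rational(1, 5), 3)) = Add(Rational(3, 5), Rational(3, 5)) = Rational(6, 5) ≈ 1.2000)
Function('w')(t, S) = Pow(Add(6, t), 2)
Add(2806, Function('w')(-28, x)) = Add(2806, Pow(Add(6, -28), 2)) = Add(2806, Pow(-22, 2)) = Add(2806, 484) = 3290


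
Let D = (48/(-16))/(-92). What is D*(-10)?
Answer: -15/46 ≈ -0.32609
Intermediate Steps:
D = 3/92 (D = (48*(-1/16))*(-1/92) = -3*(-1/92) = 3/92 ≈ 0.032609)
D*(-10) = (3/92)*(-10) = -15/46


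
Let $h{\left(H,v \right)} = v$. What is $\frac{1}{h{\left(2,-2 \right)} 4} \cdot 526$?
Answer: $- \frac{263}{4} \approx -65.75$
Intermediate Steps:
$\frac{1}{h{\left(2,-2 \right)} 4} \cdot 526 = \frac{1}{\left(-2\right) 4} \cdot 526 = \frac{1}{-8} \cdot 526 = \left(- \frac{1}{8}\right) 526 = - \frac{263}{4}$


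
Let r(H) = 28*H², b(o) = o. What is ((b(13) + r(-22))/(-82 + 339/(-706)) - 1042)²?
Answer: 4935567188902464/3390849361 ≈ 1.4556e+6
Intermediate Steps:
((b(13) + r(-22))/(-82 + 339/(-706)) - 1042)² = ((13 + 28*(-22)²)/(-82 + 339/(-706)) - 1042)² = ((13 + 28*484)/(-82 + 339*(-1/706)) - 1042)² = ((13 + 13552)/(-82 - 339/706) - 1042)² = (13565/(-58231/706) - 1042)² = (13565*(-706/58231) - 1042)² = (-9576890/58231 - 1042)² = (-70253592/58231)² = 4935567188902464/3390849361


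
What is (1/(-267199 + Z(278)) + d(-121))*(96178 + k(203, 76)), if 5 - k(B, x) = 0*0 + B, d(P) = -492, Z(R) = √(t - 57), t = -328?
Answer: -1685720294082804890/35697652993 - 47990*I*√385/35697652993 ≈ -4.7222e+7 - 2.6378e-5*I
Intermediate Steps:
Z(R) = I*√385 (Z(R) = √(-328 - 57) = √(-385) = I*√385)
k(B, x) = 5 - B (k(B, x) = 5 - (0*0 + B) = 5 - (0 + B) = 5 - B)
(1/(-267199 + Z(278)) + d(-121))*(96178 + k(203, 76)) = (1/(-267199 + I*√385) - 492)*(96178 + (5 - 1*203)) = (-492 + 1/(-267199 + I*√385))*(96178 + (5 - 203)) = (-492 + 1/(-267199 + I*√385))*(96178 - 198) = (-492 + 1/(-267199 + I*√385))*95980 = -47222160 + 95980/(-267199 + I*√385)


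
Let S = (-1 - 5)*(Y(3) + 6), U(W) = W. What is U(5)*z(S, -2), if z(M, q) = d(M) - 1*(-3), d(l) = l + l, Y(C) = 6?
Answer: -705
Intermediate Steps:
d(l) = 2*l
S = -72 (S = (-1 - 5)*(6 + 6) = -6*12 = -72)
z(M, q) = 3 + 2*M (z(M, q) = 2*M - 1*(-3) = 2*M + 3 = 3 + 2*M)
U(5)*z(S, -2) = 5*(3 + 2*(-72)) = 5*(3 - 144) = 5*(-141) = -705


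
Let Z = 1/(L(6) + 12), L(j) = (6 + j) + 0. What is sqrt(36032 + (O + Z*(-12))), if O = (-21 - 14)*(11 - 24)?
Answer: sqrt(145946)/2 ≈ 191.01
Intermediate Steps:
L(j) = 6 + j
O = 455 (O = -35*(-13) = 455)
Z = 1/24 (Z = 1/((6 + 6) + 12) = 1/(12 + 12) = 1/24 ≈ 0.041667)
sqrt(36032 + (O + Z*(-12))) = sqrt(36032 + (455 + (1/24)*(-12))) = sqrt(36032 + (455 - 1/2)) = sqrt(36032 + 909/2) = sqrt(72973/2) = sqrt(145946)/2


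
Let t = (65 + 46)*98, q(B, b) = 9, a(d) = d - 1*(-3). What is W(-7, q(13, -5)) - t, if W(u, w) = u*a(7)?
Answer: -10948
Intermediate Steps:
a(d) = 3 + d (a(d) = d + 3 = 3 + d)
W(u, w) = 10*u (W(u, w) = u*(3 + 7) = u*10 = 10*u)
t = 10878 (t = 111*98 = 10878)
W(-7, q(13, -5)) - t = 10*(-7) - 1*10878 = -70 - 10878 = -10948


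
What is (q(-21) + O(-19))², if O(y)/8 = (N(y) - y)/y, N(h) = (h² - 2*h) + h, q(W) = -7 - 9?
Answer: 33856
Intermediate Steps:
q(W) = -16
N(h) = h² - h
O(y) = 8*(-y + y*(-1 + y))/y (O(y) = 8*((y*(-1 + y) - y)/y) = 8*((-y + y*(-1 + y))/y) = 8*(-y + y*(-1 + y))/y)
(q(-21) + O(-19))² = (-16 + (-16 + 8*(-19)))² = (-16 + (-16 - 152))² = (-16 - 168)² = (-184)² = 33856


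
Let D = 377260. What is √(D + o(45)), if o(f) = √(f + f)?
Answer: √(377260 + 3*√10) ≈ 614.22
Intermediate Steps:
o(f) = √2*√f (o(f) = √(2*f) = √2*√f)
√(D + o(45)) = √(377260 + √2*√45) = √(377260 + √2*(3*√5)) = √(377260 + 3*√10)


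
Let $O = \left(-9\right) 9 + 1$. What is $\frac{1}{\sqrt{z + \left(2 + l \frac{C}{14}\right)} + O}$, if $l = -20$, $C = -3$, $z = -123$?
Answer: $- \frac{560}{45617} - \frac{i \sqrt{5719}}{45617} \approx -0.012276 - 0.0016578 i$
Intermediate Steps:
$O = -80$ ($O = -81 + 1 = -80$)
$\frac{1}{\sqrt{z + \left(2 + l \frac{C}{14}\right)} + O} = \frac{1}{\sqrt{-123 - \left(-2 + 20 \left(- \frac{3}{14}\right)\right)} - 80} = \frac{1}{\sqrt{-123 - \left(-2 + 20 \left(\left(-3\right) \frac{1}{14}\right)\right)} - 80} = \frac{1}{\sqrt{-123 + \left(2 - - \frac{30}{7}\right)} - 80} = \frac{1}{\sqrt{-123 + \left(2 + \frac{30}{7}\right)} - 80} = \frac{1}{\sqrt{-123 + \frac{44}{7}} - 80} = \frac{1}{\sqrt{- \frac{817}{7}} - 80} = \frac{1}{\frac{i \sqrt{5719}}{7} - 80} = \frac{1}{-80 + \frac{i \sqrt{5719}}{7}}$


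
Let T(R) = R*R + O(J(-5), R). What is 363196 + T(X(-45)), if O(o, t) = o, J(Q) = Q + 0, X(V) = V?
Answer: 365216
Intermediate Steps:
J(Q) = Q
T(R) = -5 + R**2 (T(R) = R*R - 5 = R**2 - 5 = -5 + R**2)
363196 + T(X(-45)) = 363196 + (-5 + (-45)**2) = 363196 + (-5 + 2025) = 363196 + 2020 = 365216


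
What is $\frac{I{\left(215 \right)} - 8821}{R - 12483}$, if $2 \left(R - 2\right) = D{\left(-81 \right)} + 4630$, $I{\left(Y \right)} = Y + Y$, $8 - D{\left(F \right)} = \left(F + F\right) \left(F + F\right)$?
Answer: $\frac{8391}{23284} \approx 0.36038$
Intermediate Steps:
$D{\left(F \right)} = 8 - 4 F^{2}$ ($D{\left(F \right)} = 8 - \left(F + F\right) \left(F + F\right) = 8 - 2 F 2 F = 8 - 4 F^{2}$)
$I{\left(Y \right)} = 2 Y$
$R = -10801$ ($R = 2 + \frac{\left(8 - 4 \left(-81\right)^{2}\right) + 4630}{2} = 2 + \frac{\left(8 - 26244\right) + 4630}{2} = 2 + \frac{-26236 + 4630}{2} = 2 + \frac{1}{2} \left(-21606\right) = 2 - 10803 = -10801$)
$\frac{I{\left(215 \right)} - 8821}{R - 12483} = \frac{2 \cdot 215 - 8821}{-10801 - 12483} = \frac{430 - 8821}{-23284} = \left(-8391\right) \left(- \frac{1}{23284}\right) = \frac{8391}{23284}$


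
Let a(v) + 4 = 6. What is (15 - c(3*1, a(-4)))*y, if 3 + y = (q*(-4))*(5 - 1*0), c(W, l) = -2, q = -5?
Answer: 1649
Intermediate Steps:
a(v) = 2 (a(v) = -4 + 6 = 2)
y = 97 (y = -3 + (-5*(-4))*(5 - 1*0) = -3 + 20*(5 + 0) = -3 + 20*5 = -3 + 100 = 97)
(15 - c(3*1, a(-4)))*y = (15 - 1*(-2))*97 = (15 + 2)*97 = 17*97 = 1649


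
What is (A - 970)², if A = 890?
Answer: 6400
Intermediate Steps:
(A - 970)² = (890 - 970)² = (-80)² = 6400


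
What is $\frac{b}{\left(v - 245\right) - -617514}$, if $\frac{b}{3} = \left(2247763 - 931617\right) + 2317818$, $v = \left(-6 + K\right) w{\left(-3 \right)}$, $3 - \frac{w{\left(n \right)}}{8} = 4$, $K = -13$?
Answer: $\frac{3633964}{205807} \approx 17.657$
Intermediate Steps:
$w{\left(n \right)} = -8$ ($w{\left(n \right)} = 24 - 32 = -8$)
$v = 152$ ($v = \left(-6 - 13\right) \left(-8\right) = \left(-19\right) \left(-8\right) = 152$)
$b = 10901892$ ($b = 3 \left(\left(2247763 - 931617\right) + 2317818\right) = 3 \left(1316146 + 2317818\right) = 3 \cdot 3633964 = 10901892$)
$\frac{b}{\left(v - 245\right) - -617514} = \frac{10901892}{\left(152 - 245\right) - -617514} = \frac{10901892}{\left(152 - 245\right) + 617514} = \frac{10901892}{-93 + 617514} = \frac{10901892}{617421} = 10901892 \cdot \frac{1}{617421} = \frac{3633964}{205807}$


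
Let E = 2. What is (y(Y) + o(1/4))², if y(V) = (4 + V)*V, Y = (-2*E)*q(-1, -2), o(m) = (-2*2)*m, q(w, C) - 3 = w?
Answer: 961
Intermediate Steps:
q(w, C) = 3 + w
o(m) = -4*m
Y = -8 (Y = (-2*2)*(3 - 1) = -4*2 = -8)
y(V) = V*(4 + V)
(y(Y) + o(1/4))² = (-8*(4 - 8) - 4/4)² = (-8*(-4) - 4*¼)² = (32 - 1)² = 31² = 961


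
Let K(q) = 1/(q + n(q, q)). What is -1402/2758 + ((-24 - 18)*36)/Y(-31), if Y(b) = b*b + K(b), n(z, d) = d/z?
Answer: -82760569/39755191 ≈ -2.0818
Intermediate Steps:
K(q) = 1/(1 + q) (K(q) = 1/(q + q/q) = 1/(q + 1) = 1/(1 + q))
Y(b) = b² + 1/(1 + b) (Y(b) = b*b + 1/(1 + b) = b² + 1/(1 + b))
-1402/2758 + ((-24 - 18)*36)/Y(-31) = -1402/2758 + ((-24 - 18)*36)/(((1 + (-31)²*(1 - 31))/(1 - 31))) = -1402*1/2758 + (-42*36)/(((1 + 961*(-30))/(-30))) = -701/1379 - 1512*(-30/(1 - 28830)) = -701/1379 - 1512/((-1/30*(-28829))) = -701/1379 - 1512/28829/30 = -701/1379 - 1512*30/28829 = -701/1379 - 45360/28829 = -82760569/39755191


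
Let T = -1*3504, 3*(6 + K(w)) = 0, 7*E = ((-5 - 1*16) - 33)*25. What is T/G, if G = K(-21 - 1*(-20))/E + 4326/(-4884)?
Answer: 641757600/156527 ≈ 4100.0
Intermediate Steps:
E = -1350/7 (E = (((-5 - 1*16) - 33)*25)/7 = (((-5 - 16) - 33)*25)/7 = ((-21 - 33)*25)/7 = (-54*25)/7 = (⅐)*(-1350) = -1350/7 ≈ -192.86)
K(w) = -6 (K(w) = -6 + (⅓)*0 = -6 + 0 = -6)
T = -3504
G = -156527/183150 (G = -6/(-1350/7) + 4326/(-4884) = -6*(-7/1350) + 4326*(-1/4884) = 7/225 - 721/814 = -156527/183150 ≈ -0.85464)
T/G = -3504/(-156527/183150) = -3504*(-183150/156527) = 641757600/156527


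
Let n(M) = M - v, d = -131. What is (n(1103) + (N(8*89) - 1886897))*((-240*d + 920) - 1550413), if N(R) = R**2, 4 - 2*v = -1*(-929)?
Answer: 4184930559075/2 ≈ 2.0925e+12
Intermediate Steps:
v = -925/2 (v = 2 - (-1)*(-929)/2 = 2 - 1/2*929 = 2 - 929/2 = -925/2 ≈ -462.50)
n(M) = 925/2 + M (n(M) = M - 1*(-925/2) = M + 925/2 = 925/2 + M)
(n(1103) + (N(8*89) - 1886897))*((-240*d + 920) - 1550413) = ((925/2 + 1103) + ((8*89)**2 - 1886897))*((-240*(-131) + 920) - 1550413) = (3131/2 + (712**2 - 1886897))*((31440 + 920) - 1550413) = (3131/2 + (506944 - 1886897))*(32360 - 1550413) = (3131/2 - 1379953)*(-1518053) = -2756775/2*(-1518053) = 4184930559075/2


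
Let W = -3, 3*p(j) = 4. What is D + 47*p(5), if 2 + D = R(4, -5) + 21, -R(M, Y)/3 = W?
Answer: 272/3 ≈ 90.667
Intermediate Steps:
p(j) = 4/3 (p(j) = (⅓)*4 = 4/3)
R(M, Y) = 9 (R(M, Y) = -3*(-3) = 9)
D = 28 (D = -2 + (9 + 21) = -2 + 30 = 28)
D + 47*p(5) = 28 + 47*(4/3) = 28 + 188/3 = 272/3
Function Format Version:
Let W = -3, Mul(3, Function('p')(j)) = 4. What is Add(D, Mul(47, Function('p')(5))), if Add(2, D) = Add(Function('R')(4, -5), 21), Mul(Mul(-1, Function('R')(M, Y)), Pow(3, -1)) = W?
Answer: Rational(272, 3) ≈ 90.667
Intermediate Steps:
Function('p')(j) = Rational(4, 3) (Function('p')(j) = Mul(Rational(1, 3), 4) = Rational(4, 3))
Function('R')(M, Y) = 9 (Function('R')(M, Y) = Mul(-3, -3) = 9)
D = 28 (D = Add(-2, Add(9, 21)) = Add(-2, 30) = 28)
Add(D, Mul(47, Function('p')(5))) = Add(28, Mul(47, Rational(4, 3))) = Add(28, Rational(188, 3)) = Rational(272, 3)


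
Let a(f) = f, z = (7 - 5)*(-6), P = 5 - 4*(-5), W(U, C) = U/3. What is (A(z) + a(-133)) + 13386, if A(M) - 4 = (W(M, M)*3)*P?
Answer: 12957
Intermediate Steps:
W(U, C) = U/3 (W(U, C) = U*(⅓) = U/3)
P = 25 (P = 5 + 20 = 25)
z = -12 (z = 2*(-6) = -12)
A(M) = 4 + 25*M (A(M) = 4 + ((M/3)*3)*25 = 4 + M*25 = 4 + 25*M)
(A(z) + a(-133)) + 13386 = ((4 + 25*(-12)) - 133) + 13386 = ((4 - 300) - 133) + 13386 = (-296 - 133) + 13386 = -429 + 13386 = 12957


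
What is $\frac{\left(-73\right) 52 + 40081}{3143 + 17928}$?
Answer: $\frac{36285}{21071} \approx 1.722$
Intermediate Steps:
$\frac{\left(-73\right) 52 + 40081}{3143 + 17928} = \frac{-3796 + 40081}{21071} = 36285 \cdot \frac{1}{21071} = \frac{36285}{21071}$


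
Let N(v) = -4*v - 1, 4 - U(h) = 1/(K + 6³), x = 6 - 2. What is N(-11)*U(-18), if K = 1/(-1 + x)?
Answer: 111499/649 ≈ 171.80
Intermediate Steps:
x = 4
K = ⅓ (K = 1/(-1 + 4) = 1/3 = ⅓ ≈ 0.33333)
U(h) = 2593/649 (U(h) = 4 - 1/(⅓ + 6³) = 4 - 1/(⅓ + 216) = 4 - 1/649/3 = 4 - 1*3/649 = 4 - 3/649 = 2593/649)
N(v) = -1 - 4*v
N(-11)*U(-18) = (-1 - 4*(-11))*(2593/649) = (-1 + 44)*(2593/649) = 43*(2593/649) = 111499/649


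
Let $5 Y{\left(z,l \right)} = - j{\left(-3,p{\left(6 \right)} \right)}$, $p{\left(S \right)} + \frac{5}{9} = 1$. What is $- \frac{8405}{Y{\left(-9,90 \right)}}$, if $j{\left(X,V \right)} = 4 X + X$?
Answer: $- \frac{8405}{3} \approx -2801.7$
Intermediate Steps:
$p{\left(S \right)} = \frac{4}{9}$ ($p{\left(S \right)} = - \frac{5}{9} + 1 = \frac{4}{9}$)
$j{\left(X,V \right)} = 5 X$
$Y{\left(z,l \right)} = 3$ ($Y{\left(z,l \right)} = \frac{\left(-1\right) 5 \left(-3\right)}{5} = \frac{\left(-1\right) \left(-15\right)}{5} = \frac{1}{5} \cdot 15 = 3$)
$- \frac{8405}{Y{\left(-9,90 \right)}} = - \frac{8405}{3}$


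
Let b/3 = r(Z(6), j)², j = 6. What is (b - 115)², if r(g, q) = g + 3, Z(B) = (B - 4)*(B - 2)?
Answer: 61504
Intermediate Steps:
Z(B) = (-4 + B)*(-2 + B)
r(g, q) = 3 + g
b = 363 (b = 3*(3 + (8 + 6² - 6*6))² = 3*(3 + (8 + 36 - 36))² = 3*(3 + 8)² = 3*11² = 3*121 = 363)
(b - 115)² = (363 - 115)² = 248² = 61504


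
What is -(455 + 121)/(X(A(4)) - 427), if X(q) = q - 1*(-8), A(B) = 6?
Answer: 576/413 ≈ 1.3947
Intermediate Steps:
X(q) = 8 + q (X(q) = q + 8 = 8 + q)
-(455 + 121)/(X(A(4)) - 427) = -(455 + 121)/((8 + 6) - 427) = -576/(14 - 427) = -576/(-413) = -576*(-1)/413 = -1*(-576/413) = 576/413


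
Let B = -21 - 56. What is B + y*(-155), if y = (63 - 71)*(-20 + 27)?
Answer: 8603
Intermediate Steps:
B = -77
y = -56 (y = -8*7 = -56)
B + y*(-155) = -77 - 56*(-155) = -77 + 8680 = 8603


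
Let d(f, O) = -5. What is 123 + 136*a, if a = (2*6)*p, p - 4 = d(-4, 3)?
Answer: -1509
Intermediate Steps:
p = -1 (p = 4 - 5 = -1)
a = -12 (a = (2*6)*(-1) = 12*(-1) = -12)
123 + 136*a = 123 + 136*(-12) = 123 - 1632 = -1509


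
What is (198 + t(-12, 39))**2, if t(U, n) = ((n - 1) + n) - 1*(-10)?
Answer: 81225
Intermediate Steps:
t(U, n) = 9 + 2*n (t(U, n) = ((-1 + n) + n) + 10 = (-1 + 2*n) + 10 = 9 + 2*n)
(198 + t(-12, 39))**2 = (198 + (9 + 2*39))**2 = (198 + (9 + 78))**2 = (198 + 87)**2 = 285**2 = 81225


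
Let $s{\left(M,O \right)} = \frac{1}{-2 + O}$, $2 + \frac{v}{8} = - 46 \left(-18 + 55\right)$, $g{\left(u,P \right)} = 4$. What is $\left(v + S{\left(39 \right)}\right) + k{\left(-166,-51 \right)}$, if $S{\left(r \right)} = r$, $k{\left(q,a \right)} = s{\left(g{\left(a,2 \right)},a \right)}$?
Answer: $- \frac{720430}{53} \approx -13593.0$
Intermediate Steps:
$v = -13632$ ($v = -16 + 8 \left(- 46 \left(-18 + 55\right)\right) = -16 + 8 \left(\left(-46\right) 37\right) = -16 + 8 \left(-1702\right) = -16 - 13616 = -13632$)
$k{\left(q,a \right)} = \frac{1}{-2 + a}$
$\left(v + S{\left(39 \right)}\right) + k{\left(-166,-51 \right)} = \left(-13632 + 39\right) + \frac{1}{-2 - 51} = -13593 + \frac{1}{-53} = -13593 - \frac{1}{53} = - \frac{720430}{53}$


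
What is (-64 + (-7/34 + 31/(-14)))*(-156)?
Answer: 1233024/119 ≈ 10362.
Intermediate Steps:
(-64 + (-7/34 + 31/(-14)))*(-156) = (-64 + (-7*1/34 + 31*(-1/14)))*(-156) = (-64 + (-7/34 - 31/14))*(-156) = (-64 - 288/119)*(-156) = -7904/119*(-156) = 1233024/119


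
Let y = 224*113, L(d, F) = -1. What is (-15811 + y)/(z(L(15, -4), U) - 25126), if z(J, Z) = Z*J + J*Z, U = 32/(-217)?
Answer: -687239/1817426 ≈ -0.37814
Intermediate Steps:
U = -32/217 (U = 32*(-1/217) = -32/217 ≈ -0.14747)
y = 25312
z(J, Z) = 2*J*Z (z(J, Z) = J*Z + J*Z = 2*J*Z)
(-15811 + y)/(z(L(15, -4), U) - 25126) = (-15811 + 25312)/(2*(-1)*(-32/217) - 25126) = 9501/(64/217 - 25126) = 9501/(-5452278/217) = 9501*(-217/5452278) = -687239/1817426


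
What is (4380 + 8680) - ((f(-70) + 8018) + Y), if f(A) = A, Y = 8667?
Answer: -3555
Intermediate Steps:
(4380 + 8680) - ((f(-70) + 8018) + Y) = (4380 + 8680) - ((-70 + 8018) + 8667) = 13060 - (7948 + 8667) = 13060 - 1*16615 = 13060 - 16615 = -3555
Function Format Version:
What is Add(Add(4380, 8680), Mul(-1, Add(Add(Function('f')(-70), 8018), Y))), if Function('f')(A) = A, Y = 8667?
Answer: -3555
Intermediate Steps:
Add(Add(4380, 8680), Mul(-1, Add(Add(Function('f')(-70), 8018), Y))) = Add(Add(4380, 8680), Mul(-1, Add(Add(-70, 8018), 8667))) = Add(13060, Mul(-1, Add(7948, 8667))) = Add(13060, Mul(-1, 16615)) = Add(13060, -16615) = -3555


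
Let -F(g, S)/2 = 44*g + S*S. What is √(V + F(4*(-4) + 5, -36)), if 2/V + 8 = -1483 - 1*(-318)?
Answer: I*√2234511042/1173 ≈ 40.299*I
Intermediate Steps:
F(g, S) = -88*g - 2*S² (F(g, S) = -2*(44*g + S*S) = -2*(44*g + S²) = -2*(S² + 44*g) = -88*g - 2*S²)
V = -2/1173 (V = 2/(-8 + (-1483 - 1*(-318))) = 2/(-8 + (-1483 + 318)) = 2/(-8 - 1165) = 2/(-1173) = 2*(-1/1173) = -2/1173 ≈ -0.0017050)
√(V + F(4*(-4) + 5, -36)) = √(-2/1173 + (-88*(4*(-4) + 5) - 2*(-36)²)) = √(-2/1173 + (-88*(-16 + 5) - 2*1296)) = √(-2/1173 + (-88*(-11) - 2592)) = √(-2/1173 + (968 - 2592)) = √(-2/1173 - 1624) = √(-1904954/1173) = I*√2234511042/1173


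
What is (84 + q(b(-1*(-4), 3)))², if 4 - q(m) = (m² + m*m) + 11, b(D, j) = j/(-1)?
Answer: 3481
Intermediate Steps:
b(D, j) = -j (b(D, j) = j*(-1) = -j)
q(m) = -7 - 2*m² (q(m) = 4 - ((m² + m*m) + 11) = 4 - ((m² + m²) + 11) = 4 - (2*m² + 11) = 4 - (11 + 2*m²) = 4 + (-11 - 2*m²) = -7 - 2*m²)
(84 + q(b(-1*(-4), 3)))² = (84 + (-7 - 2*(-1*3)²))² = (84 + (-7 - 2*(-3)²))² = (84 + (-7 - 2*9))² = (84 + (-7 - 18))² = (84 - 25)² = 59² = 3481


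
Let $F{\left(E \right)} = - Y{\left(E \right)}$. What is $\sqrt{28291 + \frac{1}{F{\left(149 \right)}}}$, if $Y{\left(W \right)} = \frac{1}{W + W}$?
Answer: $\sqrt{27993} \approx 167.31$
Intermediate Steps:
$Y{\left(W \right)} = \frac{1}{2 W}$
$F{\left(E \right)} = - \frac{1}{2 E}$
$\sqrt{28291 + \frac{1}{F{\left(149 \right)}}} = \sqrt{28291 + \frac{1}{\left(- \frac{1}{2}\right) \frac{1}{149}}} = \sqrt{28291 + \frac{1}{- \frac{1}{298}}} = \sqrt{28291 - 298} = \sqrt{27993}$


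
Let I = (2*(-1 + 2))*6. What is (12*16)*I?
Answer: 2304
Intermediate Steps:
I = 12 (I = (2*1)*6 = 2*6 = 12)
(12*16)*I = (12*16)*12 = 192*12 = 2304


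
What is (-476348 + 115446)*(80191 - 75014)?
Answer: -1868389654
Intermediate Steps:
(-476348 + 115446)*(80191 - 75014) = -360902*5177 = -1868389654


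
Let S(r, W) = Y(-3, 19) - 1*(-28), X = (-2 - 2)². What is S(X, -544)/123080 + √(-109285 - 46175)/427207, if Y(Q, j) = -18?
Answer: 1/12308 + 2*I*√38865/427207 ≈ 8.1248e-5 + 0.00092294*I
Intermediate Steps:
X = 16 (X = (-4)² = 16)
S(r, W) = 10 (S(r, W) = -18 - 1*(-28) = -18 + 28 = 10)
S(X, -544)/123080 + √(-109285 - 46175)/427207 = 10/123080 + √(-109285 - 46175)/427207 = 10*(1/123080) + √(-155460)*(1/427207) = 1/12308 + (2*I*√38865)*(1/427207) = 1/12308 + 2*I*√38865/427207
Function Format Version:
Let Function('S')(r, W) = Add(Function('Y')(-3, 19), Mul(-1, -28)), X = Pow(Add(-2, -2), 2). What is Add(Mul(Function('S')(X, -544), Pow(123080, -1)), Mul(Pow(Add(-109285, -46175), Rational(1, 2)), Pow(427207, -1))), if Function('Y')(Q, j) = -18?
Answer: Add(Rational(1, 12308), Mul(Rational(2, 427207), I, Pow(38865, Rational(1, 2)))) ≈ Add(8.1248e-5, Mul(0.00092294, I))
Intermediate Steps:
X = 16 (X = Pow(-4, 2) = 16)
Function('S')(r, W) = 10 (Function('S')(r, W) = Add(-18, Mul(-1, -28)) = Add(-18, 28) = 10)
Add(Mul(Function('S')(X, -544), Pow(123080, -1)), Mul(Pow(Add(-109285, -46175), Rational(1, 2)), Pow(427207, -1))) = Add(Mul(10, Pow(123080, -1)), Mul(Pow(Add(-109285, -46175), Rational(1, 2)), Pow(427207, -1))) = Add(Mul(10, Rational(1, 123080)), Mul(Pow(-155460, Rational(1, 2)), Rational(1, 427207))) = Add(Rational(1, 12308), Mul(Mul(2, I, Pow(38865, Rational(1, 2))), Rational(1, 427207))) = Add(Rational(1, 12308), Mul(Rational(2, 427207), I, Pow(38865, Rational(1, 2))))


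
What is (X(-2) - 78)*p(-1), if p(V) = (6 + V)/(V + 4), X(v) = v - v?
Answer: -130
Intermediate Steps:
X(v) = 0
p(V) = (6 + V)/(4 + V)
(X(-2) - 78)*p(-1) = (0 - 78)*((6 - 1)/(4 - 1)) = -78*5/3 = -130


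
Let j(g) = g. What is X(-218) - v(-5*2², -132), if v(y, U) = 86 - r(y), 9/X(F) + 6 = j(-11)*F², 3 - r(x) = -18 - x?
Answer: -44435459/522770 ≈ -85.000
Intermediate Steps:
r(x) = 21 + x (r(x) = 3 - (-18 - x) = 3 + (18 + x) = 21 + x)
X(F) = 9/(-6 - 11*F²)
v(y, U) = 65 - y (v(y, U) = 86 - (21 + y) = 86 + (-21 - y) = 65 - y)
X(-218) - v(-5*2², -132) = 9/(-6 - 11*(-218)²) - (65 - (-5)*2²) = 9/(-6 - 11*47524) - (65 - (-5)*4) = 9/(-6 - 522764) - (65 - 1*(-20)) = 9/(-522770) - (65 + 20) = 9*(-1/522770) - 1*85 = -9/522770 - 85 = -44435459/522770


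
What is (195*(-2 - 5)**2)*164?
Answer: 1567020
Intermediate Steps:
(195*(-2 - 5)**2)*164 = (195*(-7)**2)*164 = (195*49)*164 = 9555*164 = 1567020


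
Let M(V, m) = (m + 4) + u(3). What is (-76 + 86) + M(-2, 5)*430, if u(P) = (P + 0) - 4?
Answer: 3450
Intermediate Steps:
u(P) = -4 + P (u(P) = P - 4 = -4 + P)
M(V, m) = 3 + m (M(V, m) = (m + 4) + (-4 + 3) = (4 + m) - 1 = 3 + m)
(-76 + 86) + M(-2, 5)*430 = (-76 + 86) + (3 + 5)*430 = 10 + 8*430 = 10 + 3440 = 3450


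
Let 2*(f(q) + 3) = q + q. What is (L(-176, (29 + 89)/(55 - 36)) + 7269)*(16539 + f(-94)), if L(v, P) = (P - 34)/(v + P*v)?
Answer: 16373864352/137 ≈ 1.1952e+8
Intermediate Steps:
L(v, P) = (-34 + P)/(v + P*v)
f(q) = -3 + q (f(q) = -3 + (q + q)/2 = -3 + (2*q)/2 = -3 + q)
(L(-176, (29 + 89)/(55 - 36)) + 7269)*(16539 + f(-94)) = ((-34 + (29 + 89)/(55 - 36))/((-176)*(1 + (29 + 89)/(55 - 36))) + 7269)*(16539 + (-3 - 94)) = (-(-34 + 118/19)/(176*(1 + 118/19)) + 7269)*(16539 - 97) = (-(-34 + 118*(1/19))/(176*(1 + 118*(1/19))) + 7269)*16442 = (-(-34 + 118/19)/(176*(1 + 118/19)) + 7269)*16442 = (-1/176*(-528/19)/137/19 + 7269)*16442 = (-1/176*19/137*(-528/19) + 7269)*16442 = (3/137 + 7269)*16442 = (995856/137)*16442 = 16373864352/137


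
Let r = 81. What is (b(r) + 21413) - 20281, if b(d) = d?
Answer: 1213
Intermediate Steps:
(b(r) + 21413) - 20281 = (81 + 21413) - 20281 = 21494 - 20281 = 1213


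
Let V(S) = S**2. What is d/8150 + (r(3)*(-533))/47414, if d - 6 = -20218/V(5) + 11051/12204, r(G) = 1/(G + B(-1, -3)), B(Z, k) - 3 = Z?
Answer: -5932062598579/58948996455000 ≈ -0.10063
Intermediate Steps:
B(Z, k) = 3 + Z
r(G) = 1/(2 + G) (r(G) = 1/(G + (3 - 1)) = 1/(G + 2) = 1/(2 + G))
d = -244633597/305100 (d = 6 + (-20218/(5**2) + 11051/12204) = 6 + (-20218/25 + 11051*(1/12204)) = 6 + (-20218*1/25 + 11051/12204) = 6 + (-20218/25 + 11051/12204) = 6 - 246464197/305100 = -244633597/305100 ≈ -801.81)
d/8150 + (r(3)*(-533))/47414 = -244633597/305100/8150 + (-533/(2 + 3))/47414 = -244633597/305100*1/8150 + (-533/5)*(1/47414) = -244633597/2486565000 + ((1/5)*(-533))*(1/47414) = -244633597/2486565000 - 533/5*1/47414 = -244633597/2486565000 - 533/237070 = -5932062598579/58948996455000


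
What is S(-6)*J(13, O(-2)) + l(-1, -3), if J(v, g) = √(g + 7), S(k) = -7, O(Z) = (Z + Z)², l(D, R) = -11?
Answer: -11 - 7*√23 ≈ -44.571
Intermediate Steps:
O(Z) = 4*Z² (O(Z) = (2*Z)² = 4*Z²)
J(v, g) = √(7 + g)
S(-6)*J(13, O(-2)) + l(-1, -3) = -7*√(7 + 4*(-2)²) - 11 = -7*√(7 + 4*4) - 11 = -7*√(7 + 16) - 11 = -7*√23 - 11 = -11 - 7*√23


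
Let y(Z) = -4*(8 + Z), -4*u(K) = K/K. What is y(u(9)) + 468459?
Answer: 468428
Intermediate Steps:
u(K) = -1/4 (u(K) = -K/(4*K) = -1/4*1 = -1/4)
y(Z) = -32 - 4*Z
y(u(9)) + 468459 = (-32 - 4*(-1/4)) + 468459 = (-32 + 1) + 468459 = -31 + 468459 = 468428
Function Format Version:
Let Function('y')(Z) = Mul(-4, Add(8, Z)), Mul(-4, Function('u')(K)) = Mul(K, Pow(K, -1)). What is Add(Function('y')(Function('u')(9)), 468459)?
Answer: 468428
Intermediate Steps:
Function('u')(K) = Rational(-1, 4) (Function('u')(K) = Mul(Rational(-1, 4), Mul(K, Pow(K, -1))) = Mul(Rational(-1, 4), 1) = Rational(-1, 4))
Function('y')(Z) = Add(-32, Mul(-4, Z))
Add(Function('y')(Function('u')(9)), 468459) = Add(Add(-32, Mul(-4, Rational(-1, 4))), 468459) = Add(Add(-32, 1), 468459) = Add(-31, 468459) = 468428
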